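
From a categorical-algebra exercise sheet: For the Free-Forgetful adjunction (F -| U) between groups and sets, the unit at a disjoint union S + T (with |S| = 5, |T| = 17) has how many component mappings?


The unit eta_X: X -> U(F(X)) of the Free-Forgetful adjunction
maps each element of X to a generator of F(X). For X = S + T (disjoint
union in Set), |S + T| = |S| + |T|.
Total mappings = 5 + 17 = 22.

22


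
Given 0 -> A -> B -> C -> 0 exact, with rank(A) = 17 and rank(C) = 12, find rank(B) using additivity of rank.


For a short exact sequence 0 -> A -> B -> C -> 0,
rank is additive: rank(B) = rank(A) + rank(C).
rank(B) = 17 + 12 = 29

29


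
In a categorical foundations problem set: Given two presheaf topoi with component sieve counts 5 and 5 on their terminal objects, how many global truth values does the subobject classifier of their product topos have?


In a product of presheaf topoi E_1 x E_2, the subobject classifier
is Omega = Omega_1 x Omega_2 (componentwise), so
|Omega(top)| = |Omega_1(top_1)| * |Omega_2(top_2)|.
= 5 * 5 = 25.

25


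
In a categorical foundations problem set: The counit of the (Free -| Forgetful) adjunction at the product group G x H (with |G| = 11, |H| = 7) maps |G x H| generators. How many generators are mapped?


The counit epsilon_K: F(U(K)) -> K of the Free-Forgetful adjunction
maps |K| generators of F(U(K)) into K. For K = G x H (the product group),
|G x H| = |G| * |H|.
Total generators mapped = 11 * 7 = 77.

77


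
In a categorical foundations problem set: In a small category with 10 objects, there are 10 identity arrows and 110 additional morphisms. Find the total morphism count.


Each object has an identity morphism, giving 10 identities.
Adding the 110 non-identity morphisms:
Total = 10 + 110 = 120

120


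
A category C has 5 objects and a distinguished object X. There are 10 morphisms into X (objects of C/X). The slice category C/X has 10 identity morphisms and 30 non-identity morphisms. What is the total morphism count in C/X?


In the slice category C/X, objects are morphisms to X.
Identity morphisms: 10 (one per object of C/X).
Non-identity morphisms: 30.
Total = 10 + 30 = 40

40


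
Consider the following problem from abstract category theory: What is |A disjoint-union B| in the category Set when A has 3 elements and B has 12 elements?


In Set, the coproduct A + B is the disjoint union.
|A + B| = |A| + |B| = 3 + 12 = 15

15


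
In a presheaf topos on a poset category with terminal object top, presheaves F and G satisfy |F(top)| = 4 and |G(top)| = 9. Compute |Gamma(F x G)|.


Global sections of a presheaf on a poset with terminal top satisfy
Gamma(H) ~ H(top). Presheaves admit pointwise products, so
(F x G)(top) = F(top) x G(top) (Cartesian product).
|Gamma(F x G)| = |F(top)| * |G(top)| = 4 * 9 = 36.

36


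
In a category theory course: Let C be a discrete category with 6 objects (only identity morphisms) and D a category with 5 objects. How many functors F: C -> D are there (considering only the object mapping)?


A functor from a discrete category C to D is determined by
where each object maps. Each of the 6 objects of C can map
to any of the 5 objects of D independently.
Number of functors = 5^6 = 15625

15625


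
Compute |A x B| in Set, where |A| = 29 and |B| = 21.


In Set, the product A x B is the Cartesian product.
By the universal property, |A x B| = |A| * |B|.
|A x B| = 29 * 21 = 609

609


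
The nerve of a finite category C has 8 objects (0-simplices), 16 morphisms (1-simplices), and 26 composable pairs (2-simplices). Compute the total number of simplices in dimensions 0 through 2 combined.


The 2-skeleton of the nerve N(C) consists of simplices in dimensions 0, 1, 2:
  |N(C)_0| = 8 (objects)
  |N(C)_1| = 16 (morphisms)
  |N(C)_2| = 26 (composable pairs)
Total = 8 + 16 + 26 = 50

50


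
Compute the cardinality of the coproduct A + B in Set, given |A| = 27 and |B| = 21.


In Set, the coproduct A + B is the disjoint union.
|A + B| = |A| + |B| = 27 + 21 = 48

48


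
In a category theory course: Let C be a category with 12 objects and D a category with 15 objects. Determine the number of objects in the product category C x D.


The product category C x D has objects that are pairs (c, d).
Number of pairs = |Ob(C)| * |Ob(D)| = 12 * 15 = 180

180


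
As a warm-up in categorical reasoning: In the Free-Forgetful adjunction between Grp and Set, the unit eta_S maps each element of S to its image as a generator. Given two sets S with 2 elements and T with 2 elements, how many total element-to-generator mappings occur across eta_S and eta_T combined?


The unit eta_X: X -> U(F(X)) of the Free-Forgetful adjunction
maps each element of X to a generator of F(X). For X = S + T (disjoint
union in Set), |S + T| = |S| + |T|.
Total mappings = 2 + 2 = 4.

4


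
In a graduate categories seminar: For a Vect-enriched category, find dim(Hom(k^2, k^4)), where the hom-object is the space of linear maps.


In Vect-enriched categories, Hom(k^n, k^m) is the space of m x n matrices.
dim(Hom(k^2, k^4)) = 4 * 2 = 8

8


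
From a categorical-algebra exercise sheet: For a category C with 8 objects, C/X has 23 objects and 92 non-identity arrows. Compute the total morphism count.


In the slice category C/X, objects are morphisms to X.
Identity morphisms: 23 (one per object of C/X).
Non-identity morphisms: 92.
Total = 23 + 92 = 115

115


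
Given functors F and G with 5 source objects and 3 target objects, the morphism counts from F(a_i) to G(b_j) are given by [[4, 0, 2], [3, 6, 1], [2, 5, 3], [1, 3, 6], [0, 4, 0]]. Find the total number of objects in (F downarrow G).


Objects of (F downarrow G) are triples (a, b, h: F(a)->G(b)).
The count equals the sum of all entries in the hom-matrix.
sum(row 0) = 6
sum(row 1) = 10
sum(row 2) = 10
sum(row 3) = 10
sum(row 4) = 4
Grand total = 40

40


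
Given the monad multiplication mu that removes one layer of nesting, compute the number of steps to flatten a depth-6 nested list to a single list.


Each application of mu: T^2 -> T removes one layer of nesting.
Starting at depth 6 (i.e., T^6(X)), we need to reach T(X).
Number of mu applications = 6 - 1 = 5

5


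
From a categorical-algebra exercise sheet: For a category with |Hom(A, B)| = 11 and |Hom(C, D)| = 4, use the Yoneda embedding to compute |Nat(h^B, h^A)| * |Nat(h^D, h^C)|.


By the Yoneda lemma, Nat(h^B, h^A) is isomorphic to Hom(A, B),
so |Nat(h^B, h^A)| = |Hom(A, B)| and |Nat(h^D, h^C)| = |Hom(C, D)|.
|Hom(A, B)| = 11, |Hom(C, D)| = 4.
|Nat(h^B, h^A) x Nat(h^D, h^C)| = 11 * 4 = 44

44


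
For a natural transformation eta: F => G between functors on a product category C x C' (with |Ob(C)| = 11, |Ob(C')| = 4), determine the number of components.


A natural transformation eta: F => G assigns one component morphism per
object of the domain category.
The domain is the product category C x C', so
|Ob(C x C')| = |Ob(C)| * |Ob(C')| = 11 * 4 = 44.
Therefore eta has 44 component morphisms.

44


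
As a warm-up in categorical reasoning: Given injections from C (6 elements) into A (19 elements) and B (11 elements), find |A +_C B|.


The pushout A +_C B identifies the images of C in A and B.
|A +_C B| = |A| + |B| - |C| (for injections).
= 19 + 11 - 6 = 24

24


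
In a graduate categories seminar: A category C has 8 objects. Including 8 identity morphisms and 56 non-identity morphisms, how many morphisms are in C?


Each object has an identity morphism, giving 8 identities.
Adding the 56 non-identity morphisms:
Total = 8 + 56 = 64

64


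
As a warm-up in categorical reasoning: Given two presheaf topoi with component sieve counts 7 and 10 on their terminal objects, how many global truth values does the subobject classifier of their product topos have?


In a product of presheaf topoi E_1 x E_2, the subobject classifier
is Omega = Omega_1 x Omega_2 (componentwise), so
|Omega(top)| = |Omega_1(top_1)| * |Omega_2(top_2)|.
= 7 * 10 = 70.

70


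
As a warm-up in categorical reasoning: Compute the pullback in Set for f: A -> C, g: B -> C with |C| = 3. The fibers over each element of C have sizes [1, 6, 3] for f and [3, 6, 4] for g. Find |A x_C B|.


The pullback A x_C B consists of pairs (a, b) with f(a) = g(b).
For each element c in C, the fiber product has |f^-1(c)| * |g^-1(c)| elements.
Summing over C: 1 * 3 + 6 * 6 + 3 * 4
= 3 + 36 + 12 = 51

51


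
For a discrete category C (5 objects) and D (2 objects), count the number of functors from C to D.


A functor from a discrete category C to D is determined by
where each object maps. Each of the 5 objects of C can map
to any of the 2 objects of D independently.
Number of functors = 2^5 = 32

32


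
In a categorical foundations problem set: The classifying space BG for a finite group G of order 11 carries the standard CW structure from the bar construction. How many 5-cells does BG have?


In the bar-construction CW model of BG, the n-cells are indexed by
n-tuples [g_1|...|g_n] of non-identity elements of G (degenerate
simplices with some g_i = e do not contribute cells), so there are
(|G| - 1)^n n-cells.
For dim = 5 with |G| = 11:
cells = (11 - 1)^5 = 10^5 = 100000

100000


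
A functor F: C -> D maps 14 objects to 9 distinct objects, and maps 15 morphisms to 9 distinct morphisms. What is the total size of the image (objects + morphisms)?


The image of F consists of distinct objects and distinct morphisms.
|Im(F)| on objects = 9
|Im(F)| on morphisms = 9
Total image cardinality = 9 + 9 = 18

18


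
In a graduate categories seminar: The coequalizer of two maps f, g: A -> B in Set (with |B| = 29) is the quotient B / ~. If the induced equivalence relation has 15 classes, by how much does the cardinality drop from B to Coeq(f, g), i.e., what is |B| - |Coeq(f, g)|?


The coequalizer Coeq(f, g) = B / ~ has one element per equivalence class.
|B| = 29, |Coeq(f, g)| = 15.
|B| - |Coeq(f, g)| = 29 - 15 = 14.

14


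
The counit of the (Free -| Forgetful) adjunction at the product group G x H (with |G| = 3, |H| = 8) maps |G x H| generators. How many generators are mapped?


The counit epsilon_K: F(U(K)) -> K of the Free-Forgetful adjunction
maps |K| generators of F(U(K)) into K. For K = G x H (the product group),
|G x H| = |G| * |H|.
Total generators mapped = 3 * 8 = 24.

24


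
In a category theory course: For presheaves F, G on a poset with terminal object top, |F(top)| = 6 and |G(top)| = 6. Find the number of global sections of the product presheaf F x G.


Global sections of a presheaf on a poset with terminal top satisfy
Gamma(H) ~ H(top). Presheaves admit pointwise products, so
(F x G)(top) = F(top) x G(top) (Cartesian product).
|Gamma(F x G)| = |F(top)| * |G(top)| = 6 * 6 = 36.

36


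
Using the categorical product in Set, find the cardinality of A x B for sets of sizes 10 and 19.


In Set, the product A x B is the Cartesian product.
By the universal property, |A x B| = |A| * |B|.
|A x B| = 10 * 19 = 190

190


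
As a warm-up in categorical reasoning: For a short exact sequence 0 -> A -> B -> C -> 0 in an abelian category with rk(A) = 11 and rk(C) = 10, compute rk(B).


For a short exact sequence 0 -> A -> B -> C -> 0,
rank is additive: rank(B) = rank(A) + rank(C).
rank(B) = 11 + 10 = 21

21


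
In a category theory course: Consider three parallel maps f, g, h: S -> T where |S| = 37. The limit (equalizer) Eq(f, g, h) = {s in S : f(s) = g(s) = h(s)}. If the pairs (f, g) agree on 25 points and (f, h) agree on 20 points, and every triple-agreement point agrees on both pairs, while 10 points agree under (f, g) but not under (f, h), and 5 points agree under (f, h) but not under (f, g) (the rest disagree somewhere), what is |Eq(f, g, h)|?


Eq(f, g, h) is the triple-agreement set: points in S where all three
maps take the same value. Using inclusion-exclusion on the pairwise data:
Pair (f, g) agrees on 25 points; pair (f, h) on 20 points.
Points agreeing under (f, g) but not (f, h) = 10; under (f, h) but not (f, g) = 5.
Triple-agreement = agreement-in-(f, g) minus points that agree under (f, g) but not (f, h):
|Eq(f, g, h)| = 25 - 10 = 15
(cross-check via (f, h): 20 - 5 = 15.)

15


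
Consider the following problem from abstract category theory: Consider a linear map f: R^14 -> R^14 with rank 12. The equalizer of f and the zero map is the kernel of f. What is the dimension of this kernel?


The equalizer of f and the zero map is ker(f).
By the rank-nullity theorem: dim(ker(f)) = dim(domain) - rank(f).
dim(ker(f)) = 14 - 12 = 2

2


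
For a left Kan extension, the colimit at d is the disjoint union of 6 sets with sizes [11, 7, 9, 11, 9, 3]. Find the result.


Pointwise, the left Kan extension (Lan_F H)(d) is the colimit, indexed
by the comma category (F downarrow d), of H composed with the
projection (F downarrow d) -> C. Here that colimit is given
as a coproduct (disjoint union) of sets, so its cardinality is the
sum of the sizes of the summands.
Coproduct of sets with sizes: 11 + 7 + 9 + 11 + 9 + 3
= 50

50


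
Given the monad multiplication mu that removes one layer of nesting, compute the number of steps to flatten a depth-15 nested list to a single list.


Each application of mu: T^2 -> T removes one layer of nesting.
Starting at depth 15 (i.e., T^15(X)), we need to reach T(X).
Number of mu applications = 15 - 1 = 14

14


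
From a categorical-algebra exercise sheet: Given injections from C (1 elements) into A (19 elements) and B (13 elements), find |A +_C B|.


The pushout A +_C B identifies the images of C in A and B.
|A +_C B| = |A| + |B| - |C| (for injections).
= 19 + 13 - 1 = 31

31


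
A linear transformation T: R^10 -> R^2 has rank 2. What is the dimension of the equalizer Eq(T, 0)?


The equalizer of f and the zero map is ker(f).
By the rank-nullity theorem: dim(ker(f)) = dim(domain) - rank(f).
dim(ker(f)) = 10 - 2 = 8

8


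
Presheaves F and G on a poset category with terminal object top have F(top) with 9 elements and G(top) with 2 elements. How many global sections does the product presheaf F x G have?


Global sections of a presheaf on a poset with terminal top satisfy
Gamma(H) ~ H(top). Presheaves admit pointwise products, so
(F x G)(top) = F(top) x G(top) (Cartesian product).
|Gamma(F x G)| = |F(top)| * |G(top)| = 9 * 2 = 18.

18


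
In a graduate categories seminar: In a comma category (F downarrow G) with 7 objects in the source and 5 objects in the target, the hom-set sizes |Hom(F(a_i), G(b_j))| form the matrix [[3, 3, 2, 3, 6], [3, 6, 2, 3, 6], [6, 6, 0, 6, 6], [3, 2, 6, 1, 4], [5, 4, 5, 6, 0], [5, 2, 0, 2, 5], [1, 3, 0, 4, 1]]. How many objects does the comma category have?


Objects of (F downarrow G) are triples (a, b, h: F(a)->G(b)).
The count equals the sum of all entries in the hom-matrix.
sum(row 0) = 17
sum(row 1) = 20
sum(row 2) = 24
sum(row 3) = 16
sum(row 4) = 20
sum(row 5) = 14
sum(row 6) = 9
Grand total = 120

120


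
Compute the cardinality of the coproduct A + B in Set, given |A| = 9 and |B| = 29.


In Set, the coproduct A + B is the disjoint union.
|A + B| = |A| + |B| = 9 + 29 = 38

38


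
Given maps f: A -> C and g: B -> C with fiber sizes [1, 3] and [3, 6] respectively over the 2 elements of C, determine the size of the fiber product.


The pullback A x_C B consists of pairs (a, b) with f(a) = g(b).
For each element c in C, the fiber product has |f^-1(c)| * |g^-1(c)| elements.
Summing over C: 1 * 3 + 3 * 6
= 3 + 18 = 21

21


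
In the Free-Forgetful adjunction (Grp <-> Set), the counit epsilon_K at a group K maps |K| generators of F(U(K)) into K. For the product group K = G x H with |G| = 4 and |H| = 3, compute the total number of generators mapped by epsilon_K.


The counit epsilon_K: F(U(K)) -> K of the Free-Forgetful adjunction
maps |K| generators of F(U(K)) into K. For K = G x H (the product group),
|G x H| = |G| * |H|.
Total generators mapped = 4 * 3 = 12.

12


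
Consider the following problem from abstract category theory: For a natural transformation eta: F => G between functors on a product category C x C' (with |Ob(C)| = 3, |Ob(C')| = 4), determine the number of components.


A natural transformation eta: F => G assigns one component morphism per
object of the domain category.
The domain is the product category C x C', so
|Ob(C x C')| = |Ob(C)| * |Ob(C')| = 3 * 4 = 12.
Therefore eta has 12 component morphisms.

12


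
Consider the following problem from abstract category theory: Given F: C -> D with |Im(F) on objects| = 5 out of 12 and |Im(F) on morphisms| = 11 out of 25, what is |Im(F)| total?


The image of F consists of distinct objects and distinct morphisms.
|Im(F)| on objects = 5
|Im(F)| on morphisms = 11
Total image cardinality = 5 + 11 = 16

16


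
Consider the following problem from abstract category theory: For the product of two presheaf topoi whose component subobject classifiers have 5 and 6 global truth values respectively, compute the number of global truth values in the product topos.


In a product of presheaf topoi E_1 x E_2, the subobject classifier
is Omega = Omega_1 x Omega_2 (componentwise), so
|Omega(top)| = |Omega_1(top_1)| * |Omega_2(top_2)|.
= 5 * 6 = 30.

30


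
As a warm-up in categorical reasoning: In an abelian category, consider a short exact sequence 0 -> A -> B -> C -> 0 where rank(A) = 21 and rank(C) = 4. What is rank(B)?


For a short exact sequence 0 -> A -> B -> C -> 0,
rank is additive: rank(B) = rank(A) + rank(C).
rank(B) = 21 + 4 = 25

25


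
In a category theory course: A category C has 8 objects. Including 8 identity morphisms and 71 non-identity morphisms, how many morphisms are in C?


Each object has an identity morphism, giving 8 identities.
Adding the 71 non-identity morphisms:
Total = 8 + 71 = 79

79


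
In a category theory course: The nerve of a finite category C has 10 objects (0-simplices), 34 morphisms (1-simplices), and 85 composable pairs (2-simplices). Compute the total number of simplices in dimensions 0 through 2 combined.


The 2-skeleton of the nerve N(C) consists of simplices in dimensions 0, 1, 2:
  |N(C)_0| = 10 (objects)
  |N(C)_1| = 34 (morphisms)
  |N(C)_2| = 85 (composable pairs)
Total = 10 + 34 + 85 = 129

129


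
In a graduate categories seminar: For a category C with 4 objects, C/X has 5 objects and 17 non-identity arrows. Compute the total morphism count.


In the slice category C/X, objects are morphisms to X.
Identity morphisms: 5 (one per object of C/X).
Non-identity morphisms: 17.
Total = 5 + 17 = 22

22


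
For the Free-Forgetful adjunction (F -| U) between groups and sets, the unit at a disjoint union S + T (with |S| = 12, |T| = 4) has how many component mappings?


The unit eta_X: X -> U(F(X)) of the Free-Forgetful adjunction
maps each element of X to a generator of F(X). For X = S + T (disjoint
union in Set), |S + T| = |S| + |T|.
Total mappings = 12 + 4 = 16.

16


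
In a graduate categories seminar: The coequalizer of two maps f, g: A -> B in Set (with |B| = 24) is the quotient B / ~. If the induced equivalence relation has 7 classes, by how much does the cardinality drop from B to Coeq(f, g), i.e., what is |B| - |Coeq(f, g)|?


The coequalizer Coeq(f, g) = B / ~ has one element per equivalence class.
|B| = 24, |Coeq(f, g)| = 7.
|B| - |Coeq(f, g)| = 24 - 7 = 17.

17


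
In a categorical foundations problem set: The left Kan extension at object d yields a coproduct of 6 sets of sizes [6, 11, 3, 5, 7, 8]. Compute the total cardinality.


Pointwise, the left Kan extension (Lan_F H)(d) is the colimit, indexed
by the comma category (F downarrow d), of H composed with the
projection (F downarrow d) -> C. Here that colimit is given
as a coproduct (disjoint union) of sets, so its cardinality is the
sum of the sizes of the summands.
Coproduct of sets with sizes: 6 + 11 + 3 + 5 + 7 + 8
= 40

40


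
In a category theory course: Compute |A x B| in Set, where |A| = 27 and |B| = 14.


In Set, the product A x B is the Cartesian product.
By the universal property, |A x B| = |A| * |B|.
|A x B| = 27 * 14 = 378

378


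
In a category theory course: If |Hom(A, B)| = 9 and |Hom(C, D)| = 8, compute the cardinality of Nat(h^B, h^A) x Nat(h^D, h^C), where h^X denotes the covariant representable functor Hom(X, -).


By the Yoneda lemma, Nat(h^B, h^A) is isomorphic to Hom(A, B),
so |Nat(h^B, h^A)| = |Hom(A, B)| and |Nat(h^D, h^C)| = |Hom(C, D)|.
|Hom(A, B)| = 9, |Hom(C, D)| = 8.
|Nat(h^B, h^A) x Nat(h^D, h^C)| = 9 * 8 = 72

72


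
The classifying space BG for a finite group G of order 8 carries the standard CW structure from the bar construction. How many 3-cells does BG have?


In the bar-construction CW model of BG, the n-cells are indexed by
n-tuples [g_1|...|g_n] of non-identity elements of G (degenerate
simplices with some g_i = e do not contribute cells), so there are
(|G| - 1)^n n-cells.
For dim = 3 with |G| = 8:
cells = (8 - 1)^3 = 7^3 = 343

343


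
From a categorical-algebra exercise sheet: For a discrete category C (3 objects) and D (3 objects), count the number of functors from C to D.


A functor from a discrete category C to D is determined by
where each object maps. Each of the 3 objects of C can map
to any of the 3 objects of D independently.
Number of functors = 3^3 = 27

27


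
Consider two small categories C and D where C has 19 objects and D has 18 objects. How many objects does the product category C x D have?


The product category C x D has objects that are pairs (c, d).
Number of pairs = |Ob(C)| * |Ob(D)| = 19 * 18 = 342

342


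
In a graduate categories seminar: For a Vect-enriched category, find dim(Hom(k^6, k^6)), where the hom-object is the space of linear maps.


In Vect-enriched categories, Hom(k^n, k^m) is the space of m x n matrices.
dim(Hom(k^6, k^6)) = 6 * 6 = 36

36


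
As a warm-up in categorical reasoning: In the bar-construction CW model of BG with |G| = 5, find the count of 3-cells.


In the bar-construction CW model of BG, the n-cells are indexed by
n-tuples [g_1|...|g_n] of non-identity elements of G (degenerate
simplices with some g_i = e do not contribute cells), so there are
(|G| - 1)^n n-cells.
For dim = 3 with |G| = 5:
cells = (5 - 1)^3 = 4^3 = 64

64


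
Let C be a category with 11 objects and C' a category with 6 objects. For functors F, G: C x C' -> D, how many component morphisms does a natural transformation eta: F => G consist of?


A natural transformation eta: F => G assigns one component morphism per
object of the domain category.
The domain is the product category C x C', so
|Ob(C x C')| = |Ob(C)| * |Ob(C')| = 11 * 6 = 66.
Therefore eta has 66 component morphisms.

66


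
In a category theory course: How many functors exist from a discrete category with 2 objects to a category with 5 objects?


A functor from a discrete category C to D is determined by
where each object maps. Each of the 2 objects of C can map
to any of the 5 objects of D independently.
Number of functors = 5^2 = 25

25


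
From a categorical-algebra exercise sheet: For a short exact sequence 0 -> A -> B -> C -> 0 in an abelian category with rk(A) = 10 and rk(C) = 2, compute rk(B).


For a short exact sequence 0 -> A -> B -> C -> 0,
rank is additive: rank(B) = rank(A) + rank(C).
rank(B) = 10 + 2 = 12

12


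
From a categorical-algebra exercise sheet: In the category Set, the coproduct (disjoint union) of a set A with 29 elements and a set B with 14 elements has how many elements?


In Set, the coproduct A + B is the disjoint union.
|A + B| = |A| + |B| = 29 + 14 = 43

43


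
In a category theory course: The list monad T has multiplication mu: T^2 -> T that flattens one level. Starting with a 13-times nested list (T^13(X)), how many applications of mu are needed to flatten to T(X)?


Each application of mu: T^2 -> T removes one layer of nesting.
Starting at depth 13 (i.e., T^13(X)), we need to reach T(X).
Number of mu applications = 13 - 1 = 12

12


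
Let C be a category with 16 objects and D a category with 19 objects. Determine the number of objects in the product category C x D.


The product category C x D has objects that are pairs (c, d).
Number of pairs = |Ob(C)| * |Ob(D)| = 16 * 19 = 304

304


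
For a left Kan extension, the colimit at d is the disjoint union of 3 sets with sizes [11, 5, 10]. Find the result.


Pointwise, the left Kan extension (Lan_F H)(d) is the colimit, indexed
by the comma category (F downarrow d), of H composed with the
projection (F downarrow d) -> C. Here that colimit is given
as a coproduct (disjoint union) of sets, so its cardinality is the
sum of the sizes of the summands.
Coproduct of sets with sizes: 11 + 5 + 10
= 26

26


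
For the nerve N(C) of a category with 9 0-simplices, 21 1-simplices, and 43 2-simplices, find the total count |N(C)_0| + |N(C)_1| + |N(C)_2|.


The 2-skeleton of the nerve N(C) consists of simplices in dimensions 0, 1, 2:
  |N(C)_0| = 9 (objects)
  |N(C)_1| = 21 (morphisms)
  |N(C)_2| = 43 (composable pairs)
Total = 9 + 21 + 43 = 73

73


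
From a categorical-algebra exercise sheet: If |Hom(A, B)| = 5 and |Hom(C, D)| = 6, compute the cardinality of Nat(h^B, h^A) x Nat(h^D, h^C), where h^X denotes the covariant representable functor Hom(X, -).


By the Yoneda lemma, Nat(h^B, h^A) is isomorphic to Hom(A, B),
so |Nat(h^B, h^A)| = |Hom(A, B)| and |Nat(h^D, h^C)| = |Hom(C, D)|.
|Hom(A, B)| = 5, |Hom(C, D)| = 6.
|Nat(h^B, h^A) x Nat(h^D, h^C)| = 5 * 6 = 30

30


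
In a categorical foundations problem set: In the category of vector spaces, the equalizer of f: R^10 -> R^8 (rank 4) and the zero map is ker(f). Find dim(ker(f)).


The equalizer of f and the zero map is ker(f).
By the rank-nullity theorem: dim(ker(f)) = dim(domain) - rank(f).
dim(ker(f)) = 10 - 4 = 6

6


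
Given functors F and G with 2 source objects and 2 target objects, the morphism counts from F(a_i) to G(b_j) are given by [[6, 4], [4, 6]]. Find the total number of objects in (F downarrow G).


Objects of (F downarrow G) are triples (a, b, h: F(a)->G(b)).
The count equals the sum of all entries in the hom-matrix.
sum(row 0) = 10
sum(row 1) = 10
Grand total = 20

20


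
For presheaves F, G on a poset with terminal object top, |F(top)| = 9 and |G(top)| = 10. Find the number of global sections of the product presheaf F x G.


Global sections of a presheaf on a poset with terminal top satisfy
Gamma(H) ~ H(top). Presheaves admit pointwise products, so
(F x G)(top) = F(top) x G(top) (Cartesian product).
|Gamma(F x G)| = |F(top)| * |G(top)| = 9 * 10 = 90.

90


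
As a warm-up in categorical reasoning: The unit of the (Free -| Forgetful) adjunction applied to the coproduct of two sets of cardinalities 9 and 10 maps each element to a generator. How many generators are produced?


The unit eta_X: X -> U(F(X)) of the Free-Forgetful adjunction
maps each element of X to a generator of F(X). For X = S + T (disjoint
union in Set), |S + T| = |S| + |T|.
Total mappings = 9 + 10 = 19.

19


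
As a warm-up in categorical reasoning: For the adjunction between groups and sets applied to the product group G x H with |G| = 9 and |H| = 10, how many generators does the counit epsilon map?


The counit epsilon_K: F(U(K)) -> K of the Free-Forgetful adjunction
maps |K| generators of F(U(K)) into K. For K = G x H (the product group),
|G x H| = |G| * |H|.
Total generators mapped = 9 * 10 = 90.

90


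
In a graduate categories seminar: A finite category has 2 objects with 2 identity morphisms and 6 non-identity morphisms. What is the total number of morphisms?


Each object has an identity morphism, giving 2 identities.
Adding the 6 non-identity morphisms:
Total = 2 + 6 = 8

8


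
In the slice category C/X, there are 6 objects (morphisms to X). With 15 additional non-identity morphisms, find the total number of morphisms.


In the slice category C/X, objects are morphisms to X.
Identity morphisms: 6 (one per object of C/X).
Non-identity morphisms: 15.
Total = 6 + 15 = 21

21


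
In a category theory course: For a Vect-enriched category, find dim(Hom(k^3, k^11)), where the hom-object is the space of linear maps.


In Vect-enriched categories, Hom(k^n, k^m) is the space of m x n matrices.
dim(Hom(k^3, k^11)) = 11 * 3 = 33

33


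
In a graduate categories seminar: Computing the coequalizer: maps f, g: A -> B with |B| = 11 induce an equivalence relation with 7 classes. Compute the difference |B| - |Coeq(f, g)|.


The coequalizer Coeq(f, g) = B / ~ has one element per equivalence class.
|B| = 11, |Coeq(f, g)| = 7.
|B| - |Coeq(f, g)| = 11 - 7 = 4.

4


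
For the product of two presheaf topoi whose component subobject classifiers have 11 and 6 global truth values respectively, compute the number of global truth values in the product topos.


In a product of presheaf topoi E_1 x E_2, the subobject classifier
is Omega = Omega_1 x Omega_2 (componentwise), so
|Omega(top)| = |Omega_1(top_1)| * |Omega_2(top_2)|.
= 11 * 6 = 66.

66


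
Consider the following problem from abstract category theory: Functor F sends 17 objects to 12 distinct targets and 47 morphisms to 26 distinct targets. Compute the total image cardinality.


The image of F consists of distinct objects and distinct morphisms.
|Im(F)| on objects = 12
|Im(F)| on morphisms = 26
Total image cardinality = 12 + 26 = 38

38


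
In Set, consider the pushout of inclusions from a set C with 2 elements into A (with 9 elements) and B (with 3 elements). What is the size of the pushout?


The pushout A +_C B identifies the images of C in A and B.
|A +_C B| = |A| + |B| - |C| (for injections).
= 9 + 3 - 2 = 10

10


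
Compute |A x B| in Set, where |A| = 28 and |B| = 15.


In Set, the product A x B is the Cartesian product.
By the universal property, |A x B| = |A| * |B|.
|A x B| = 28 * 15 = 420

420


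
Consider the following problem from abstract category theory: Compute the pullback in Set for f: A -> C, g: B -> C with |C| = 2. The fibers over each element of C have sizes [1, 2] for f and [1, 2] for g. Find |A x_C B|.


The pullback A x_C B consists of pairs (a, b) with f(a) = g(b).
For each element c in C, the fiber product has |f^-1(c)| * |g^-1(c)| elements.
Summing over C: 1 * 1 + 2 * 2
= 1 + 4 = 5

5


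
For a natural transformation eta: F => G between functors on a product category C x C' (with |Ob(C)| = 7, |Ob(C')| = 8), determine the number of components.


A natural transformation eta: F => G assigns one component morphism per
object of the domain category.
The domain is the product category C x C', so
|Ob(C x C')| = |Ob(C)| * |Ob(C')| = 7 * 8 = 56.
Therefore eta has 56 component morphisms.

56


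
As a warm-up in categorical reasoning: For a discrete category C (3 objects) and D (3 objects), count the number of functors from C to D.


A functor from a discrete category C to D is determined by
where each object maps. Each of the 3 objects of C can map
to any of the 3 objects of D independently.
Number of functors = 3^3 = 27

27


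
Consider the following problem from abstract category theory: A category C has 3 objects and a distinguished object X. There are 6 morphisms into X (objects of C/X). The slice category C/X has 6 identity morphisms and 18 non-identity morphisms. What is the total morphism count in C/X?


In the slice category C/X, objects are morphisms to X.
Identity morphisms: 6 (one per object of C/X).
Non-identity morphisms: 18.
Total = 6 + 18 = 24

24


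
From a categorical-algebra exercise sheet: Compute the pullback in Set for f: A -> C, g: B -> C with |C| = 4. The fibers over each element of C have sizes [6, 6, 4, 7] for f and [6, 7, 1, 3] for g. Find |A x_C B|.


The pullback A x_C B consists of pairs (a, b) with f(a) = g(b).
For each element c in C, the fiber product has |f^-1(c)| * |g^-1(c)| elements.
Summing over C: 6 * 6 + 6 * 7 + 4 * 1 + 7 * 3
= 36 + 42 + 4 + 21 = 103

103


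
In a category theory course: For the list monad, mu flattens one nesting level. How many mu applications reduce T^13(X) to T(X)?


Each application of mu: T^2 -> T removes one layer of nesting.
Starting at depth 13 (i.e., T^13(X)), we need to reach T(X).
Number of mu applications = 13 - 1 = 12

12


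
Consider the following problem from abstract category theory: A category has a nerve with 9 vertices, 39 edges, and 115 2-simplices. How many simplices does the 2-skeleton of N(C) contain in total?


The 2-skeleton of the nerve N(C) consists of simplices in dimensions 0, 1, 2:
  |N(C)_0| = 9 (objects)
  |N(C)_1| = 39 (morphisms)
  |N(C)_2| = 115 (composable pairs)
Total = 9 + 39 + 115 = 163

163


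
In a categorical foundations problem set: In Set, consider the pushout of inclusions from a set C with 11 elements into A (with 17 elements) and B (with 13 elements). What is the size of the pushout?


The pushout A +_C B identifies the images of C in A and B.
|A +_C B| = |A| + |B| - |C| (for injections).
= 17 + 13 - 11 = 19

19


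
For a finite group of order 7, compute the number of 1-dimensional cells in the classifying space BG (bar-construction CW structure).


In the bar-construction CW model of BG, the n-cells are indexed by
n-tuples [g_1|...|g_n] of non-identity elements of G (degenerate
simplices with some g_i = e do not contribute cells), so there are
(|G| - 1)^n n-cells.
For dim = 1 with |G| = 7:
cells = (7 - 1)^1 = 6^1 = 6

6


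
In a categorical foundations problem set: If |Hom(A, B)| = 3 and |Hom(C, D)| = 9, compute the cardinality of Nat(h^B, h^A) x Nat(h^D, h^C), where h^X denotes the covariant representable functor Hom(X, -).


By the Yoneda lemma, Nat(h^B, h^A) is isomorphic to Hom(A, B),
so |Nat(h^B, h^A)| = |Hom(A, B)| and |Nat(h^D, h^C)| = |Hom(C, D)|.
|Hom(A, B)| = 3, |Hom(C, D)| = 9.
|Nat(h^B, h^A) x Nat(h^D, h^C)| = 3 * 9 = 27

27


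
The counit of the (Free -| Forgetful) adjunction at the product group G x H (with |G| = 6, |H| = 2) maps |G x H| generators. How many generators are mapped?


The counit epsilon_K: F(U(K)) -> K of the Free-Forgetful adjunction
maps |K| generators of F(U(K)) into K. For K = G x H (the product group),
|G x H| = |G| * |H|.
Total generators mapped = 6 * 2 = 12.

12


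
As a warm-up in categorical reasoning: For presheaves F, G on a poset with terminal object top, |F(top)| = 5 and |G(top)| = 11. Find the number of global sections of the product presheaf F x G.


Global sections of a presheaf on a poset with terminal top satisfy
Gamma(H) ~ H(top). Presheaves admit pointwise products, so
(F x G)(top) = F(top) x G(top) (Cartesian product).
|Gamma(F x G)| = |F(top)| * |G(top)| = 5 * 11 = 55.

55


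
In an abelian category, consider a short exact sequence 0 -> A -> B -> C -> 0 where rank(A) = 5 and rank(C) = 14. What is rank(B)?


For a short exact sequence 0 -> A -> B -> C -> 0,
rank is additive: rank(B) = rank(A) + rank(C).
rank(B) = 5 + 14 = 19

19


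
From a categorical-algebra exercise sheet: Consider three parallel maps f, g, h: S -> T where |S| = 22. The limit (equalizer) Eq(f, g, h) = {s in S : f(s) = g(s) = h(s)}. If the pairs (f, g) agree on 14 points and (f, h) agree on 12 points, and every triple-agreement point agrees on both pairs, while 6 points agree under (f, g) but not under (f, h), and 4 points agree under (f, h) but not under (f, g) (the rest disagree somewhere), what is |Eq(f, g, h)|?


Eq(f, g, h) is the triple-agreement set: points in S where all three
maps take the same value. Using inclusion-exclusion on the pairwise data:
Pair (f, g) agrees on 14 points; pair (f, h) on 12 points.
Points agreeing under (f, g) but not (f, h) = 6; under (f, h) but not (f, g) = 4.
Triple-agreement = agreement-in-(f, g) minus points that agree under (f, g) but not (f, h):
|Eq(f, g, h)| = 14 - 6 = 8
(cross-check via (f, h): 12 - 4 = 8.)

8


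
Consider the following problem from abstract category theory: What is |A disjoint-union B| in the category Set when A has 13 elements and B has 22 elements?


In Set, the coproduct A + B is the disjoint union.
|A + B| = |A| + |B| = 13 + 22 = 35

35


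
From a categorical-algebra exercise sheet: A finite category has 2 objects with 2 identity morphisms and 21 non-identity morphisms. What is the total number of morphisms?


Each object has an identity morphism, giving 2 identities.
Adding the 21 non-identity morphisms:
Total = 2 + 21 = 23

23


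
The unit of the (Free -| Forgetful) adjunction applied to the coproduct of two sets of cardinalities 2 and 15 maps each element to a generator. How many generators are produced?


The unit eta_X: X -> U(F(X)) of the Free-Forgetful adjunction
maps each element of X to a generator of F(X). For X = S + T (disjoint
union in Set), |S + T| = |S| + |T|.
Total mappings = 2 + 15 = 17.

17


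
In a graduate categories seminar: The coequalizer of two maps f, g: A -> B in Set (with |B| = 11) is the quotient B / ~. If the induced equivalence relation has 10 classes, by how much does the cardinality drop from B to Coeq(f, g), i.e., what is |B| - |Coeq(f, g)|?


The coequalizer Coeq(f, g) = B / ~ has one element per equivalence class.
|B| = 11, |Coeq(f, g)| = 10.
|B| - |Coeq(f, g)| = 11 - 10 = 1.

1


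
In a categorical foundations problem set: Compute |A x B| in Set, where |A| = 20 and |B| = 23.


In Set, the product A x B is the Cartesian product.
By the universal property, |A x B| = |A| * |B|.
|A x B| = 20 * 23 = 460

460


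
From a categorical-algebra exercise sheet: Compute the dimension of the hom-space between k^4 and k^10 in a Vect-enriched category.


In Vect-enriched categories, Hom(k^n, k^m) is the space of m x n matrices.
dim(Hom(k^4, k^10)) = 10 * 4 = 40

40


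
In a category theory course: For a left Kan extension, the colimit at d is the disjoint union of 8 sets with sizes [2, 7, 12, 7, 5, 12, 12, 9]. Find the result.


Pointwise, the left Kan extension (Lan_F H)(d) is the colimit, indexed
by the comma category (F downarrow d), of H composed with the
projection (F downarrow d) -> C. Here that colimit is given
as a coproduct (disjoint union) of sets, so its cardinality is the
sum of the sizes of the summands.
Coproduct of sets with sizes: 2 + 7 + 12 + 7 + 5 + 12 + 12 + 9
= 66

66


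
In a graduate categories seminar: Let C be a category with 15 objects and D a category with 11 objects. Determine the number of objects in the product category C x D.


The product category C x D has objects that are pairs (c, d).
Number of pairs = |Ob(C)| * |Ob(D)| = 15 * 11 = 165

165


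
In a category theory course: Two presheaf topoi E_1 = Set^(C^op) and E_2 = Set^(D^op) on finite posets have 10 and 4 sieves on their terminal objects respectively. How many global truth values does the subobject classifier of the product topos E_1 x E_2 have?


In a product of presheaf topoi E_1 x E_2, the subobject classifier
is Omega = Omega_1 x Omega_2 (componentwise), so
|Omega(top)| = |Omega_1(top_1)| * |Omega_2(top_2)|.
= 10 * 4 = 40.

40


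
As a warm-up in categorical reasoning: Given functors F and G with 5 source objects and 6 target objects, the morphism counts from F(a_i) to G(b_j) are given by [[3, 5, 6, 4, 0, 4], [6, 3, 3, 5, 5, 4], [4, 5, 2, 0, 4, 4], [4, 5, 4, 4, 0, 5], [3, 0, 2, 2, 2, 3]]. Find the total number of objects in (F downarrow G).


Objects of (F downarrow G) are triples (a, b, h: F(a)->G(b)).
The count equals the sum of all entries in the hom-matrix.
sum(row 0) = 22
sum(row 1) = 26
sum(row 2) = 19
sum(row 3) = 22
sum(row 4) = 12
Grand total = 101

101


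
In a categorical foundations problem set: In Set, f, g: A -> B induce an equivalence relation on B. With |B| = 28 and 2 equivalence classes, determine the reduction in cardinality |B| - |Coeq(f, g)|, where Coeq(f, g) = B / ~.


The coequalizer Coeq(f, g) = B / ~ has one element per equivalence class.
|B| = 28, |Coeq(f, g)| = 2.
|B| - |Coeq(f, g)| = 28 - 2 = 26.

26


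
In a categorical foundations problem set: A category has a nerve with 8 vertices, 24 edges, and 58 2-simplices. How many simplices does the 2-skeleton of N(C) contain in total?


The 2-skeleton of the nerve N(C) consists of simplices in dimensions 0, 1, 2:
  |N(C)_0| = 8 (objects)
  |N(C)_1| = 24 (morphisms)
  |N(C)_2| = 58 (composable pairs)
Total = 8 + 24 + 58 = 90

90
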